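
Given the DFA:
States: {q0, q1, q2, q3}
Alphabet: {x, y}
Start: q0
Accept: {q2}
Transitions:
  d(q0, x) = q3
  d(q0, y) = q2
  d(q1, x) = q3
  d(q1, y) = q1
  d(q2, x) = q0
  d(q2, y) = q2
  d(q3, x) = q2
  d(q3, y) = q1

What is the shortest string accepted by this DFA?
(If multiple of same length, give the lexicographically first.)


BFS by string length (lex-first path to each state shown):
  len 0: q0<-""
  len 1: q2<-"y", q3<-"x"
Found accept state at length 1.

"y"


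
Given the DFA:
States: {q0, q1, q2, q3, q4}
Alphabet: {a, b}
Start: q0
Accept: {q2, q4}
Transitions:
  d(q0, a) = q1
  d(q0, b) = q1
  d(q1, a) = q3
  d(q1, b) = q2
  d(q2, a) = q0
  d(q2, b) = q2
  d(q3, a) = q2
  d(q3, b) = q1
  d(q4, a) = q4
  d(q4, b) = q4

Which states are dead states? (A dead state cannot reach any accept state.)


Forward reachability from each state:
  q0 -> reaches accept state q2 (live)
  q1 -> reaches accept state q2 (live)
  q2 -> reaches accept state q2 (live)
  q3 -> reaches accept state q2 (live)
  q4 -> reaches accept state q4 (live)

None (all states can reach an accept state)


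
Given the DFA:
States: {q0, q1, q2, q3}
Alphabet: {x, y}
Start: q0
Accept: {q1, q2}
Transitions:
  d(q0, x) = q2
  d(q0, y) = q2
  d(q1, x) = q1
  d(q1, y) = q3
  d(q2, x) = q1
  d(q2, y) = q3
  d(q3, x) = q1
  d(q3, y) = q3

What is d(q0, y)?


Looking up transition d(q0, y)

q2


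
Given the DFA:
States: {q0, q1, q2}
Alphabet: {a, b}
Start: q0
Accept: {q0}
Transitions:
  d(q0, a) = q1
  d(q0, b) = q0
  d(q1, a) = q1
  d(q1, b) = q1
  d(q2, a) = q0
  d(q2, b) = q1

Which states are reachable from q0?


BFS from q0:
  layer 0: {q0}
  layer 1: {q1}

{q0, q1}


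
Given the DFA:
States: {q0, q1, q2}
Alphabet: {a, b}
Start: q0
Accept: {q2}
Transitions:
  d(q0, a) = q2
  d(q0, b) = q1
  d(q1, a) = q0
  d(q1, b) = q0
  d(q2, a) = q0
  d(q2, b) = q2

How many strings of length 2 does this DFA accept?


Enumerating all length-2 strings:
  "aa" -> q0 [reject]
  "ab" -> q2 [accept]
  "ba" -> q0 [reject]
  "bb" -> q0 [reject]

1 out of 4


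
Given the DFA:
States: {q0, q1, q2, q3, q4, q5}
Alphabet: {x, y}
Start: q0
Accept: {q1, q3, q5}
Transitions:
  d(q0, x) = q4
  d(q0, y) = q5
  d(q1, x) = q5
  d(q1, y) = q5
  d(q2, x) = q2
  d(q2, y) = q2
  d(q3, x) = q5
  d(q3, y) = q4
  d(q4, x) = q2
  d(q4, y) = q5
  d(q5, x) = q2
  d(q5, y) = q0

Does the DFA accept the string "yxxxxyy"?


Trace: q0 -> q5 -> q2 -> q2 -> q2 -> q2 -> q2 -> q2
Final state: q2
Accept states: {q1, q3, q5}

No, rejected (final state q2 is not an accept state)


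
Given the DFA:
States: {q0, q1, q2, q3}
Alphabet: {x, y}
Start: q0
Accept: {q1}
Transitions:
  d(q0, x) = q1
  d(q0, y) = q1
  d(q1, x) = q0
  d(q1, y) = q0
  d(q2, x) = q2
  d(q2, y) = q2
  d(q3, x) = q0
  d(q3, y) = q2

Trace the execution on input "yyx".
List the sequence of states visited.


Input: yyx
d(q0, y) = q1
d(q1, y) = q0
d(q0, x) = q1


q0 -> q1 -> q0 -> q1


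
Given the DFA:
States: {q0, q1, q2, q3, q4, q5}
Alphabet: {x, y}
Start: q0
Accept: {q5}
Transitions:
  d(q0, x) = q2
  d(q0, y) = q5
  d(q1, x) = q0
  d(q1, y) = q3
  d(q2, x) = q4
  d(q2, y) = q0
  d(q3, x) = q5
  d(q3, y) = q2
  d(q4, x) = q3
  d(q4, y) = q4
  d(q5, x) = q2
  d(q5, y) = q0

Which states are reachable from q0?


BFS from q0:
  layer 0: {q0}
  layer 1: {q2, q5}
  layer 2: {q4}
  layer 3: {q3}

{q0, q2, q3, q4, q5}


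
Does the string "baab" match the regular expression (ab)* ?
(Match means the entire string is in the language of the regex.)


|string| = 4; first = 'b'; last = 'b'

No, "baab" does not match (ab)*


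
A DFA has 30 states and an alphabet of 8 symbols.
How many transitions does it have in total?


Each state has exactly one transition per symbol.
30 * 8 = 240

240


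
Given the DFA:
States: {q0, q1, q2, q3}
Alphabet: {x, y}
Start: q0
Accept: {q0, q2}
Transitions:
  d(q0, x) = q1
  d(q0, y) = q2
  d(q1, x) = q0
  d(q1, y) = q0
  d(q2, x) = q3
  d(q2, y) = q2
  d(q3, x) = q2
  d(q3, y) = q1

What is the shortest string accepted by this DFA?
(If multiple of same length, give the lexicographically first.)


BFS by string length (lex-first path to each state shown):
  len 0: q0<-""
Found accept state at length 0.

"" (empty string)


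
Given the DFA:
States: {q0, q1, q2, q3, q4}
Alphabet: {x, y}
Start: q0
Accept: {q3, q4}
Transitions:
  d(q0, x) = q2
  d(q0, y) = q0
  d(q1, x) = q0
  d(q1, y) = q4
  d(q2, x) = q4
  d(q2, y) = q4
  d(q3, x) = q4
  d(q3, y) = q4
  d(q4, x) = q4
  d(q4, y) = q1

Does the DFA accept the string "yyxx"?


Trace: q0 -> q0 -> q0 -> q2 -> q4
Final state: q4
Accept states: {q3, q4}

Yes, accepted (final state q4 is an accept state)


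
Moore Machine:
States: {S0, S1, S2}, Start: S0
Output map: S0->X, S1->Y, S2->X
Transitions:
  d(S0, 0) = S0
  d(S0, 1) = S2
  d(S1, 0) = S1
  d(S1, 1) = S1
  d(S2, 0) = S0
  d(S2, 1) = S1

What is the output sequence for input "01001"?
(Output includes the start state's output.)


Start: S0 (output X)
  --0--> S0 (output X)
  --1--> S2 (output X)
  --0--> S0 (output X)
  --0--> S0 (output X)
  --1--> S2 (output X)

"XXXXXX"


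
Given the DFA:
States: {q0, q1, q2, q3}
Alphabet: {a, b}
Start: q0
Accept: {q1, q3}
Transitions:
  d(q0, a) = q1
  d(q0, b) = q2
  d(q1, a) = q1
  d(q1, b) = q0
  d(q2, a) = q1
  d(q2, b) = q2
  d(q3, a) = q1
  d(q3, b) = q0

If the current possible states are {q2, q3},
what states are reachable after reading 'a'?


Apply transition on 'a' from each current state:
  d(q2, a) = q1
  d(q3, a) = q1

{q1}


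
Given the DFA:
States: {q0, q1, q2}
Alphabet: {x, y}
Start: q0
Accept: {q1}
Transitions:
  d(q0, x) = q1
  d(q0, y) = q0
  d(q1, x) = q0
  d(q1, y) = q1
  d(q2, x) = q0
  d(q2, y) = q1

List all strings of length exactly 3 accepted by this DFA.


All strings of length 3: 8 total
Accepted: 4

"xxx", "xyy", "yxy", "yyx"


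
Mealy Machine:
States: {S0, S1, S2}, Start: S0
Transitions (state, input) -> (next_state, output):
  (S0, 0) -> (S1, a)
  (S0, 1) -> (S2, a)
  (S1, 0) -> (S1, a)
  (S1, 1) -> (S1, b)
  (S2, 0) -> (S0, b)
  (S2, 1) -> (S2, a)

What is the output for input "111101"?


Step-by-step:
  (S0, 1) -> (S2, a)
  (S2, 1) -> (S2, a)
  (S2, 1) -> (S2, a)
  (S2, 1) -> (S2, a)
  (S2, 0) -> (S0, b)
  (S0, 1) -> (S2, a)

"aaaaba"


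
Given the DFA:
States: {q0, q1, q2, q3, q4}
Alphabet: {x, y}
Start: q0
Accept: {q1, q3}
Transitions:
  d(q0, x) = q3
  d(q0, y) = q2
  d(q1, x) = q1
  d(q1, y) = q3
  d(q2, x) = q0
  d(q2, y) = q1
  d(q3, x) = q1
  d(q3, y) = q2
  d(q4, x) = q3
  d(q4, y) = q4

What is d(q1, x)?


Looking up transition d(q1, x)

q1


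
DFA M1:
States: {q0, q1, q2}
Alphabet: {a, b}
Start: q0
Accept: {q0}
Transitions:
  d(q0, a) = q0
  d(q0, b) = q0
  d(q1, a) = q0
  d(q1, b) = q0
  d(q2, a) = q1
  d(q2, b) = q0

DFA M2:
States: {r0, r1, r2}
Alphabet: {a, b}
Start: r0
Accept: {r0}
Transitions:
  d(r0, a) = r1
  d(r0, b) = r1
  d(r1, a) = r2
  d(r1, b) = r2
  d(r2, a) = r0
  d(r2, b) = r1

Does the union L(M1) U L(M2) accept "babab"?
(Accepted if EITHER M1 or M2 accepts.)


M1: final=q0 accepted=True
M2: final=r1 accepted=False

Yes, union accepts


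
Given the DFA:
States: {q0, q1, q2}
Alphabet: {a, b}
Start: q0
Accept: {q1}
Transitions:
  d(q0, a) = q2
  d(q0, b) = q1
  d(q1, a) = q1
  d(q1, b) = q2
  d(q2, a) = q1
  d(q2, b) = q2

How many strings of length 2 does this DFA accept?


Enumerating all length-2 strings:
  "aa" -> q1 [accept]
  "ab" -> q2 [reject]
  "ba" -> q1 [accept]
  "bb" -> q2 [reject]

2 out of 4


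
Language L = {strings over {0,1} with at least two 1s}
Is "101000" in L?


count('1') = 2

Yes, "101000" is in L


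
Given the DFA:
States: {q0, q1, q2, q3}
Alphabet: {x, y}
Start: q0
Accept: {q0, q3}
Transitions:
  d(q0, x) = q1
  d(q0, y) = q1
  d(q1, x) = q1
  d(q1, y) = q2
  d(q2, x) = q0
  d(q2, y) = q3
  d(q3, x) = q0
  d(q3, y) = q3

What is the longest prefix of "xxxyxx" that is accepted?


Run the DFA, marking each prefix where the state is accepting:
  "" -> q0 [accept]
  "x" -> q1 [reject]
  "xx" -> q1 [reject]
  "xxx" -> q1 [reject]
  "xxxy" -> q2 [reject]
  "xxxyx" -> q0 [accept]
  "xxxyxx" -> q1 [reject]

"xxxyx"


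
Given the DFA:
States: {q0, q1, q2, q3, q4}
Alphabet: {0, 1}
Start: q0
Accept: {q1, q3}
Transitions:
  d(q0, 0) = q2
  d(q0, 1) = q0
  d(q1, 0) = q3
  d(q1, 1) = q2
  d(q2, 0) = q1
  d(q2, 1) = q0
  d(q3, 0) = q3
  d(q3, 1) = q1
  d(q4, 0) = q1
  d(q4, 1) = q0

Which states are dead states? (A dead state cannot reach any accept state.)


Forward reachability from each state:
  q0 -> reaches accept state q1 (live)
  q1 -> reaches accept state q1 (live)
  q2 -> reaches accept state q1 (live)
  q3 -> reaches accept state q1 (live)
  q4 -> reaches accept state q1 (live)

None (all states can reach an accept state)


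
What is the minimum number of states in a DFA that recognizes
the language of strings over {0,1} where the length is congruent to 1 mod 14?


States track (length) mod 14.
Need 14 states: one per remainder 0..13; accept = remainder 1.

14


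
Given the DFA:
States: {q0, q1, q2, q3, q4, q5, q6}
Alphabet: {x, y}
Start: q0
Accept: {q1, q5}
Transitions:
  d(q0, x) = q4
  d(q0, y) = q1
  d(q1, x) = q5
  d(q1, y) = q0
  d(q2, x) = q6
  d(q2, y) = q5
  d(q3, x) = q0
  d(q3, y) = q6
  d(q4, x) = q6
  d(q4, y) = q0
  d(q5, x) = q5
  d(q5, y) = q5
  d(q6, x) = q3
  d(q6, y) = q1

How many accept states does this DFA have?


Accept states listed: {q1, q5}
Counting: q1(1) q5(2)

2


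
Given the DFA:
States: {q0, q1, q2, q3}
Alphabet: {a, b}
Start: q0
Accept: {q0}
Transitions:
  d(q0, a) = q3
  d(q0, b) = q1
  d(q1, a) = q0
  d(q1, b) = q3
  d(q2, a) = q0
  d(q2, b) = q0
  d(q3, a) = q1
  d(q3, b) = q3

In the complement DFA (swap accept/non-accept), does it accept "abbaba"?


Trace: q0 -> q3 -> q3 -> q3 -> q1 -> q3 -> q1
Final: q1
Original accept: {q0}
Complement: q1 is not in original accept

Yes, complement accepts (original rejects)


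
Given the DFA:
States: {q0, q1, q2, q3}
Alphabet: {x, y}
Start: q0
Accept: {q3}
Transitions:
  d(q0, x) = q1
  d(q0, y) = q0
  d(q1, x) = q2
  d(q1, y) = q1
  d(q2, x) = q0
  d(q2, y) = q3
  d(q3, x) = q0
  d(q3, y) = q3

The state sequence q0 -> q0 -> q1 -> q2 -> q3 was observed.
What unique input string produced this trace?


Trace back each transition to find the symbol:
  q0 --[y]--> q0
  q0 --[x]--> q1
  q1 --[x]--> q2
  q2 --[y]--> q3

"yxxy"


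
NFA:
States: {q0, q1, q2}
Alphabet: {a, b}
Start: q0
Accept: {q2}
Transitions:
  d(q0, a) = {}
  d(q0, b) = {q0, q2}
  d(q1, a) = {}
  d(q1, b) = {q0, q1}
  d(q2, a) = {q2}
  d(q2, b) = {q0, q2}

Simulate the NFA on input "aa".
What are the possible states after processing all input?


Start: {q0}
  --a--> {}
  --a--> {}

{} (empty set, no valid transitions)


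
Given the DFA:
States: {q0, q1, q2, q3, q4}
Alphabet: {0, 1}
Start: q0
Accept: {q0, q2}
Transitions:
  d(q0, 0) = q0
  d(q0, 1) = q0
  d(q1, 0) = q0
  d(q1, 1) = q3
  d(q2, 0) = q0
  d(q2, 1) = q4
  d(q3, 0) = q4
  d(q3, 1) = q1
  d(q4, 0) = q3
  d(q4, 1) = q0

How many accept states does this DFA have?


Accept states listed: {q0, q2}
Counting: q0(1) q2(2)

2


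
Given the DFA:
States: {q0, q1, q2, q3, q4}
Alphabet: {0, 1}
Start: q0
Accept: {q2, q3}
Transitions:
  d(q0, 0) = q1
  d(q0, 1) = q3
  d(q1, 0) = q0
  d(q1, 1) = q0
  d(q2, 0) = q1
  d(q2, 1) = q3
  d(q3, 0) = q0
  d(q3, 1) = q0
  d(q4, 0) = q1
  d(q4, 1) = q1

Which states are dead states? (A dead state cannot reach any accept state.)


Forward reachability from each state:
  q0 -> reaches accept state q3 (live)
  q1 -> reaches accept state q3 (live)
  q2 -> reaches accept state q2 (live)
  q3 -> reaches accept state q3 (live)
  q4 -> reaches accept state q3 (live)

None (all states can reach an accept state)


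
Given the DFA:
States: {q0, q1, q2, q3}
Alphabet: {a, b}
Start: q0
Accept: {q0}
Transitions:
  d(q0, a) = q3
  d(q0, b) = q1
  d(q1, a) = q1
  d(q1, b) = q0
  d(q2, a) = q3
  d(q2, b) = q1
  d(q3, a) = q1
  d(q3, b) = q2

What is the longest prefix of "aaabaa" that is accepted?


Run the DFA, marking each prefix where the state is accepting:
  "" -> q0 [accept]
  "a" -> q3 [reject]
  "aa" -> q1 [reject]
  "aaa" -> q1 [reject]
  "aaab" -> q0 [accept]
  "aaaba" -> q3 [reject]
  "aaabaa" -> q1 [reject]

"aaab"


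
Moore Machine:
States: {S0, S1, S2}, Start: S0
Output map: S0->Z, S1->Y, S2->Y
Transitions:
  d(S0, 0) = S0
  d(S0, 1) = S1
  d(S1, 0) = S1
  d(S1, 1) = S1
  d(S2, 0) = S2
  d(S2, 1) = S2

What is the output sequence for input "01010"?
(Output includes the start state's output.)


Start: S0 (output Z)
  --0--> S0 (output Z)
  --1--> S1 (output Y)
  --0--> S1 (output Y)
  --1--> S1 (output Y)
  --0--> S1 (output Y)

"ZZYYYY"


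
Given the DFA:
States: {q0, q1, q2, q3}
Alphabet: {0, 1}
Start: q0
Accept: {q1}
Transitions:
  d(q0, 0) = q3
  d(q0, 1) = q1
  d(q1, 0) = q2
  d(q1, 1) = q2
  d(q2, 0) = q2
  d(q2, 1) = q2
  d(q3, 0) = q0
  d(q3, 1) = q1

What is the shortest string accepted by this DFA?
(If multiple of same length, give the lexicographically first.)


BFS by string length (lex-first path to each state shown):
  len 0: q0<-""
  len 1: q1<-"1", q3<-"0"
Found accept state at length 1.

"1"


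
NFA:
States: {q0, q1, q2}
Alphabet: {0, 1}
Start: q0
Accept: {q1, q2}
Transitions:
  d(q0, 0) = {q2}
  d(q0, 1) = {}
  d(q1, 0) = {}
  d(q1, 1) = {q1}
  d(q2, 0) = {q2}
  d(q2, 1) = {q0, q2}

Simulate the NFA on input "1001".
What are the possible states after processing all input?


Start: {q0}
  --1--> {}
  --0--> {}
  --0--> {}
  --1--> {}

{} (empty set, no valid transitions)


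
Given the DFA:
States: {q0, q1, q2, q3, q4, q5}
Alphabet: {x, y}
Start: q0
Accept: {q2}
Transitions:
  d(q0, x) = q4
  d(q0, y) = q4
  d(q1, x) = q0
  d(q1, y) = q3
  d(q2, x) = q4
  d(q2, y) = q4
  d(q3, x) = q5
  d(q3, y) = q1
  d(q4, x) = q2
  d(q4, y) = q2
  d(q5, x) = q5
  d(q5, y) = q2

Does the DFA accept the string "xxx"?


Trace: q0 -> q4 -> q2 -> q4
Final state: q4
Accept states: {q2}

No, rejected (final state q4 is not an accept state)


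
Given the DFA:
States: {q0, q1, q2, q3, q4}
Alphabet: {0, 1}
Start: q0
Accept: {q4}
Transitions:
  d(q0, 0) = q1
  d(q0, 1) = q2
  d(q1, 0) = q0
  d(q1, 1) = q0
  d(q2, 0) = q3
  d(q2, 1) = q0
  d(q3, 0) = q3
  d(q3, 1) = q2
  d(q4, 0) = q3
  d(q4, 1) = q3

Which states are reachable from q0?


BFS from q0:
  layer 0: {q0}
  layer 1: {q1, q2}
  layer 2: {q3}

{q0, q1, q2, q3}


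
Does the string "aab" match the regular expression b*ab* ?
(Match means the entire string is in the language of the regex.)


|string| = 3; first = 'a'; last = 'b'

No, "aab" does not match b*ab*


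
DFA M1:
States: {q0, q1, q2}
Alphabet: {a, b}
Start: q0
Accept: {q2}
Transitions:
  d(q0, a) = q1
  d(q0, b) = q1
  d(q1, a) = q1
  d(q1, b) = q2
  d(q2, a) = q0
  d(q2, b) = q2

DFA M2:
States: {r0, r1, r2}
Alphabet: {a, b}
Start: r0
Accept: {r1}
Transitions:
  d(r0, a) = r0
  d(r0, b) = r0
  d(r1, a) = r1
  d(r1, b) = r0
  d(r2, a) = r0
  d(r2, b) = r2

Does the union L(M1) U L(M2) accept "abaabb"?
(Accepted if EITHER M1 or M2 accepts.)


M1: final=q2 accepted=True
M2: final=r0 accepted=False

Yes, union accepts


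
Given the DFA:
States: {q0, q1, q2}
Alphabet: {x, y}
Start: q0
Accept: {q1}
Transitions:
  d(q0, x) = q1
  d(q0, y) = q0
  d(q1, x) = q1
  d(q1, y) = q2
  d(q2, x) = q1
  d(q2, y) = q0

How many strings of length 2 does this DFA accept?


Enumerating all length-2 strings:
  "xx" -> q1 [accept]
  "xy" -> q2 [reject]
  "yx" -> q1 [accept]
  "yy" -> q0 [reject]

2 out of 4


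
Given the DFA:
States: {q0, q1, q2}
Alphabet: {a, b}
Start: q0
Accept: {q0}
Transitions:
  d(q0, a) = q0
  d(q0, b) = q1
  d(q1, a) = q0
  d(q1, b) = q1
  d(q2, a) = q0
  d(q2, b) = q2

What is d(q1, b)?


Looking up transition d(q1, b)

q1


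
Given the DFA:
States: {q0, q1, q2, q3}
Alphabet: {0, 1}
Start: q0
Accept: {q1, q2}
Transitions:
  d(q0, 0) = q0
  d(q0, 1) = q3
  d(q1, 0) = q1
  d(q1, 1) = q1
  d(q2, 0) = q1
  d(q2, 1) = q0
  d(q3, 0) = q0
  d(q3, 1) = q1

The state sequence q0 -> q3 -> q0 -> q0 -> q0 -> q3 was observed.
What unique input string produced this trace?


Trace back each transition to find the symbol:
  q0 --[1]--> q3
  q3 --[0]--> q0
  q0 --[0]--> q0
  q0 --[0]--> q0
  q0 --[1]--> q3

"10001"


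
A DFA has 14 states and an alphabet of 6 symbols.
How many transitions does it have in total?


Each state has exactly one transition per symbol.
14 * 6 = 84

84


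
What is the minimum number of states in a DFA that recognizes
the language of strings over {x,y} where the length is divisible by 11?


States track (length) mod 11.
Need 11 states: one per remainder 0..10; accept = remainder 0.

11


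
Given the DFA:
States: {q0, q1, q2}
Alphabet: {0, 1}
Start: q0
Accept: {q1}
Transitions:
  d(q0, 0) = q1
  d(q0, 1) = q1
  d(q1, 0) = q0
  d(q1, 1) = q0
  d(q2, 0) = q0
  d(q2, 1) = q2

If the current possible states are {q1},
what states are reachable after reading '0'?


Apply transition on '0' from each current state:
  d(q1, 0) = q0

{q0}


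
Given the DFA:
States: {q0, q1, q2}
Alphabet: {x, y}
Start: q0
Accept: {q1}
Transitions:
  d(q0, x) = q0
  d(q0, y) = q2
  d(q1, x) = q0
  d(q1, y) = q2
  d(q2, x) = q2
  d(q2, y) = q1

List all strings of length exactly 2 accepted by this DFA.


All strings of length 2: 4 total
Accepted: 1

"yy"


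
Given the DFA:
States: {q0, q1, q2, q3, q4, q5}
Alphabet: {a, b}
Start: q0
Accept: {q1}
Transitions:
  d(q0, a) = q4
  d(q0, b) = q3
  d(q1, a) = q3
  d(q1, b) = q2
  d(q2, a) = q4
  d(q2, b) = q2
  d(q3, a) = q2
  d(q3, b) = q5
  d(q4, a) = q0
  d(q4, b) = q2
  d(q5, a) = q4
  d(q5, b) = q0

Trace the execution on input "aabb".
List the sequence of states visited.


Input: aabb
d(q0, a) = q4
d(q4, a) = q0
d(q0, b) = q3
d(q3, b) = q5


q0 -> q4 -> q0 -> q3 -> q5


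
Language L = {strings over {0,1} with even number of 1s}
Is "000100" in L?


count('1') = 1; 1 mod 2 = 1

No, "000100" is not in L


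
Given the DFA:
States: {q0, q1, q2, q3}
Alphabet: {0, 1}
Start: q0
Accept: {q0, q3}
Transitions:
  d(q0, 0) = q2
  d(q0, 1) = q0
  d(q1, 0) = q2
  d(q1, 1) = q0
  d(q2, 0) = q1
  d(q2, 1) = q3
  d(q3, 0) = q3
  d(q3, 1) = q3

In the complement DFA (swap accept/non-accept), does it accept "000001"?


Trace: q0 -> q2 -> q1 -> q2 -> q1 -> q2 -> q3
Final: q3
Original accept: {q0, q3}
Complement: q3 is in original accept

No, complement rejects (original accepts)


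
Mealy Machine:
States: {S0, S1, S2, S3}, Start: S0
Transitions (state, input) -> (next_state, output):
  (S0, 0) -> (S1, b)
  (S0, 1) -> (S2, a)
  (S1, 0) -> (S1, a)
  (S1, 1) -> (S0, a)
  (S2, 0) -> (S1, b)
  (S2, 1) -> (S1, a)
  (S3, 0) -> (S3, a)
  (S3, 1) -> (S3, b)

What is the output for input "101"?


Step-by-step:
  (S0, 1) -> (S2, a)
  (S2, 0) -> (S1, b)
  (S1, 1) -> (S0, a)

"aba"


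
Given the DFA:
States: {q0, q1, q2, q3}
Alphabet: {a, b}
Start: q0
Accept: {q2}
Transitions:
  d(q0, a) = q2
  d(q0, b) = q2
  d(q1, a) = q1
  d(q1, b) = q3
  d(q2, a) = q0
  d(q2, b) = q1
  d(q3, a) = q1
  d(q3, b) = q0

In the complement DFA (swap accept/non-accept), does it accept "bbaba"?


Trace: q0 -> q2 -> q1 -> q1 -> q3 -> q1
Final: q1
Original accept: {q2}
Complement: q1 is not in original accept

Yes, complement accepts (original rejects)


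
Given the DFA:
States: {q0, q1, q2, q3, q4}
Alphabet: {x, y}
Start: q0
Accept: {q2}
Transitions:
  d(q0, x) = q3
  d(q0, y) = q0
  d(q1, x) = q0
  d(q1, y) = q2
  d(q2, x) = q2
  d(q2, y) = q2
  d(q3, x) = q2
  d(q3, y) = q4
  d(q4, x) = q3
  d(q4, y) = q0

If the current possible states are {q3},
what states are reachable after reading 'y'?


Apply transition on 'y' from each current state:
  d(q3, y) = q4

{q4}


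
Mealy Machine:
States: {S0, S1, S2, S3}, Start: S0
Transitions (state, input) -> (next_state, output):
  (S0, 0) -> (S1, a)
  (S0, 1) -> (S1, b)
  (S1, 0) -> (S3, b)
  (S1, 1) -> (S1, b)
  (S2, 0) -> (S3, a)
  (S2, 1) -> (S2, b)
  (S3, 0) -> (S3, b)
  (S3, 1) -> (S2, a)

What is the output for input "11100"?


Step-by-step:
  (S0, 1) -> (S1, b)
  (S1, 1) -> (S1, b)
  (S1, 1) -> (S1, b)
  (S1, 0) -> (S3, b)
  (S3, 0) -> (S3, b)

"bbbbb"


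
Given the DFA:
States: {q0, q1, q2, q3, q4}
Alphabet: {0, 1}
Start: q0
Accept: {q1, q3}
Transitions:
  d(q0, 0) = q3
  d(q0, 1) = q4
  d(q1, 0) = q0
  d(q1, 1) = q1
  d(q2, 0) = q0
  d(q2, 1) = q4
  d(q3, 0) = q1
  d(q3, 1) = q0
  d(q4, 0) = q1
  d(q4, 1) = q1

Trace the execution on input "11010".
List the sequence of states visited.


Input: 11010
d(q0, 1) = q4
d(q4, 1) = q1
d(q1, 0) = q0
d(q0, 1) = q4
d(q4, 0) = q1


q0 -> q4 -> q1 -> q0 -> q4 -> q1


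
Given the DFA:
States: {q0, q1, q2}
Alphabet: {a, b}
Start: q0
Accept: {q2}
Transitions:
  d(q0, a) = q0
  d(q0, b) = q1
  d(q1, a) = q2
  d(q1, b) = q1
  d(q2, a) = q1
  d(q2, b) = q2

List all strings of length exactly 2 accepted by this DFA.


All strings of length 2: 4 total
Accepted: 1

"ba"


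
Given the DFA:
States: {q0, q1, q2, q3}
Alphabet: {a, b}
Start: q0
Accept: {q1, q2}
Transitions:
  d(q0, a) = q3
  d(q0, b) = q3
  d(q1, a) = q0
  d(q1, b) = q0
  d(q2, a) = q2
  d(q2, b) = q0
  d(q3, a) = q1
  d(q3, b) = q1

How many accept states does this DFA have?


Accept states listed: {q1, q2}
Counting: q1(1) q2(2)

2


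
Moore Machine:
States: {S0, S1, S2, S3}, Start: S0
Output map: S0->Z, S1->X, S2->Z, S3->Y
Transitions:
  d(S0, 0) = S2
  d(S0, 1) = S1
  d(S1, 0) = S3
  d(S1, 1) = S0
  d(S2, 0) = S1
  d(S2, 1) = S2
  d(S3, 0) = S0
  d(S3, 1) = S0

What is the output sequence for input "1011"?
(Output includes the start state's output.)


Start: S0 (output Z)
  --1--> S1 (output X)
  --0--> S3 (output Y)
  --1--> S0 (output Z)
  --1--> S1 (output X)

"ZXYZX"


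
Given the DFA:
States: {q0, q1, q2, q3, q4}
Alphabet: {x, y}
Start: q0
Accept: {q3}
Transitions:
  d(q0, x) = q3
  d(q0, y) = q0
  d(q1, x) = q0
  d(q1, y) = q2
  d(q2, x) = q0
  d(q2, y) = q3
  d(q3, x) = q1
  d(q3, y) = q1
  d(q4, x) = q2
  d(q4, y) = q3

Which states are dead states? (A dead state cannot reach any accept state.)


Forward reachability from each state:
  q0 -> reaches accept state q3 (live)
  q1 -> reaches accept state q3 (live)
  q2 -> reaches accept state q3 (live)
  q3 -> reaches accept state q3 (live)
  q4 -> reaches accept state q3 (live)

None (all states can reach an accept state)


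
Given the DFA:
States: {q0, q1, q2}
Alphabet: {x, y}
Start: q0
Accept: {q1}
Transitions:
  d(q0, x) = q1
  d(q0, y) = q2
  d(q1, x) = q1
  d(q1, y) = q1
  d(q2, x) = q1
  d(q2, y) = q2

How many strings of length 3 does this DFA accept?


Enumerating all length-3 strings:
  "xxx" -> q1 [accept]
  "xxy" -> q1 [accept]
  "xyx" -> q1 [accept]
  "xyy" -> q1 [accept]
  "yxx" -> q1 [accept]
  "yxy" -> q1 [accept]
  "yyx" -> q1 [accept]
  "yyy" -> q2 [reject]

7 out of 8


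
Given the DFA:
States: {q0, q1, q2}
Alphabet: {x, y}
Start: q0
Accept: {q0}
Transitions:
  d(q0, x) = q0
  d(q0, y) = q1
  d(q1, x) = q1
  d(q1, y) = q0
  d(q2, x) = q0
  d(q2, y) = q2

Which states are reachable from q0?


BFS from q0:
  layer 0: {q0}
  layer 1: {q1}

{q0, q1}


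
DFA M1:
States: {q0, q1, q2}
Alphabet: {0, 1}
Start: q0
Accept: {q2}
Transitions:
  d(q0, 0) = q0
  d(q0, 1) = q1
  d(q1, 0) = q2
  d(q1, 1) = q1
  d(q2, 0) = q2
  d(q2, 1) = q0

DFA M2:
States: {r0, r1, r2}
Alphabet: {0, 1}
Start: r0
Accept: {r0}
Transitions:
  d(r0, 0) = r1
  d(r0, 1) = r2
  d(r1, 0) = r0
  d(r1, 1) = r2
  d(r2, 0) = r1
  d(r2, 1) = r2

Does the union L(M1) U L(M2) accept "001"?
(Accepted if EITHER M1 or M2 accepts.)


M1: final=q1 accepted=False
M2: final=r2 accepted=False

No, union rejects (neither accepts)


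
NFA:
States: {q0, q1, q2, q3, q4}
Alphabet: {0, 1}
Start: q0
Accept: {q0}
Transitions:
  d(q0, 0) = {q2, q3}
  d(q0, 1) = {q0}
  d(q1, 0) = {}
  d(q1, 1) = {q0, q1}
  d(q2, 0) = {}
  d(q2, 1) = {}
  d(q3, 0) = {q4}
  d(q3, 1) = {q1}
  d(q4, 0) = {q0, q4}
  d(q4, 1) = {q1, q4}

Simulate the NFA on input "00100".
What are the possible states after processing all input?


Start: {q0}
  --0--> {q2, q3}
  --0--> {q4}
  --1--> {q1, q4}
  --0--> {q0, q4}
  --0--> {q0, q2, q3, q4}

{q0, q2, q3, q4}


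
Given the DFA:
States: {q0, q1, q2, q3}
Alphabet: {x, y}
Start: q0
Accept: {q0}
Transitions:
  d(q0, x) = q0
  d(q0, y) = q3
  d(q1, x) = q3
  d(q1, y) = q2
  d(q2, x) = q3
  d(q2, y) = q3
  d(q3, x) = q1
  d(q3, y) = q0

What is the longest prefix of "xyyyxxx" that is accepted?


Run the DFA, marking each prefix where the state is accepting:
  "" -> q0 [accept]
  "x" -> q0 [accept]
  "xy" -> q3 [reject]
  "xyy" -> q0 [accept]
  "xyyy" -> q3 [reject]
  "xyyyx" -> q1 [reject]
  "xyyyxx" -> q3 [reject]
  "xyyyxxx" -> q1 [reject]

"xyy"


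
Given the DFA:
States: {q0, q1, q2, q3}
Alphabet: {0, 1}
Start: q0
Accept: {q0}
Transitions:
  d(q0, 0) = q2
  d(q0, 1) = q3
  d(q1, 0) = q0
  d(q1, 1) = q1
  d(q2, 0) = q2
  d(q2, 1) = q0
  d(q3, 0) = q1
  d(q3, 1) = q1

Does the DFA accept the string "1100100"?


Trace: q0 -> q3 -> q1 -> q0 -> q2 -> q0 -> q2 -> q2
Final state: q2
Accept states: {q0}

No, rejected (final state q2 is not an accept state)


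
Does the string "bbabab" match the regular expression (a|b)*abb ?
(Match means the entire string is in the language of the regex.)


|string| = 6; first = 'b'; last = 'b'

No, "bbabab" does not match (a|b)*abb


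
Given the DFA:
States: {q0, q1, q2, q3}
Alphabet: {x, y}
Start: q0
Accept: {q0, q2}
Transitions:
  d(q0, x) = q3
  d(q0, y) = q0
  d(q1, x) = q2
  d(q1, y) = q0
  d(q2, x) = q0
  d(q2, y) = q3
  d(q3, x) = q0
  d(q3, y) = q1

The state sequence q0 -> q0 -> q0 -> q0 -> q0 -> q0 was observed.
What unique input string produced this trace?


Trace back each transition to find the symbol:
  q0 --[y]--> q0
  q0 --[y]--> q0
  q0 --[y]--> q0
  q0 --[y]--> q0
  q0 --[y]--> q0

"yyyyy"


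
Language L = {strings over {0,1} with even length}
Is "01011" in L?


length = 5; 5 mod 2 = 1

No, "01011" is not in L


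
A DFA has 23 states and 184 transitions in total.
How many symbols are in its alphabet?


Each state has exactly one transition per symbol.
|alphabet| = transitions / states = 184 / 23 = 8

8


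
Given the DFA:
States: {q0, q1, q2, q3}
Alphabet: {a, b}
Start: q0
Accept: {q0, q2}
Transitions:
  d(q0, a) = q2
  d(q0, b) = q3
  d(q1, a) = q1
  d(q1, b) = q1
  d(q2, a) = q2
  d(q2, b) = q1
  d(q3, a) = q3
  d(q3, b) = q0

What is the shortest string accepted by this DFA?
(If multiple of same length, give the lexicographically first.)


BFS by string length (lex-first path to each state shown):
  len 0: q0<-""
Found accept state at length 0.

"" (empty string)


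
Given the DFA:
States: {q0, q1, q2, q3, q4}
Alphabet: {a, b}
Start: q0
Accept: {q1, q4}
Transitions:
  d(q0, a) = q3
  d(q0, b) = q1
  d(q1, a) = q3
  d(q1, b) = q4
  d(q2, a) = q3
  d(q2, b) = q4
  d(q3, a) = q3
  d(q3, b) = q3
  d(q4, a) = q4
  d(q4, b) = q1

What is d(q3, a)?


Looking up transition d(q3, a)

q3


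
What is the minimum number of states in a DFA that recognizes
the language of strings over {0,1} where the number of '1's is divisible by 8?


States track (count of '1') mod 8.
Need 8 states: one per remainder 0..7; accept = remainder 0.

8


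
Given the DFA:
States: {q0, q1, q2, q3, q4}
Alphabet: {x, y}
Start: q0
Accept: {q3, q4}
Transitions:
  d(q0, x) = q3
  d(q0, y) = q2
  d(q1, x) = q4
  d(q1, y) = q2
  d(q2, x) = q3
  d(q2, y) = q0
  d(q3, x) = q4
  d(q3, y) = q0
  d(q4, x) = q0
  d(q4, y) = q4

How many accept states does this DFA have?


Accept states listed: {q3, q4}
Counting: q3(1) q4(2)

2


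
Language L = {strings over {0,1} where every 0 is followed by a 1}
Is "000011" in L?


'00' present: True; ends with '0': False

No, "000011" is not in L


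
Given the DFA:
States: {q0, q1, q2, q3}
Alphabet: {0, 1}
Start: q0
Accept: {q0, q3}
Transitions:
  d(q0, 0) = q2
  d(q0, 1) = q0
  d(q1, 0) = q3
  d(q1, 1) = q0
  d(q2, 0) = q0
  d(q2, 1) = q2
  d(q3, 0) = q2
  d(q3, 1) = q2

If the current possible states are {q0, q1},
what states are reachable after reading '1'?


Apply transition on '1' from each current state:
  d(q0, 1) = q0
  d(q1, 1) = q0

{q0}


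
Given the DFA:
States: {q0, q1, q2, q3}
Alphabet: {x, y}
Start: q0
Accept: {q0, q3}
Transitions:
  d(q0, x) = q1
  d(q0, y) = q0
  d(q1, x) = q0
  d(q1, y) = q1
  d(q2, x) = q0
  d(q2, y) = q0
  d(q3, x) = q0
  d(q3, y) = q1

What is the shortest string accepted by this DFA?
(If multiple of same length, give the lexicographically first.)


BFS by string length (lex-first path to each state shown):
  len 0: q0<-""
Found accept state at length 0.

"" (empty string)


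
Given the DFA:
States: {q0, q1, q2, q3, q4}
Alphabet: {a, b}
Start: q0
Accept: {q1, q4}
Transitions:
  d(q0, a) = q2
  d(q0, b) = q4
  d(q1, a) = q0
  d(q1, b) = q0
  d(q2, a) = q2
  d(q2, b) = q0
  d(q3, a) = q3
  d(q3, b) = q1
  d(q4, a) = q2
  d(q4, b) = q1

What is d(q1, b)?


Looking up transition d(q1, b)

q0


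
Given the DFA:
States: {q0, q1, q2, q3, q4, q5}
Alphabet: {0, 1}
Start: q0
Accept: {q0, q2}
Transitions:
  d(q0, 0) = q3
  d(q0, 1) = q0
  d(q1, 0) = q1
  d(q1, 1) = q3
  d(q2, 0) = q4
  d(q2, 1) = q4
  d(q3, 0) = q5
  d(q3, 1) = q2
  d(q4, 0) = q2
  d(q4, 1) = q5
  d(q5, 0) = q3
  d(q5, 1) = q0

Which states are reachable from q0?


BFS from q0:
  layer 0: {q0}
  layer 1: {q3}
  layer 2: {q2, q5}
  layer 3: {q4}

{q0, q2, q3, q4, q5}


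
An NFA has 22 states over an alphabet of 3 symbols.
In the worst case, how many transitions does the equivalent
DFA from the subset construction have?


Subset construction: one DFA state per subset of NFA states = 2^22 = 4194304 states.
Each DFA state has 3 outgoing transitions: 4194304 * 3 = 12582912

12582912


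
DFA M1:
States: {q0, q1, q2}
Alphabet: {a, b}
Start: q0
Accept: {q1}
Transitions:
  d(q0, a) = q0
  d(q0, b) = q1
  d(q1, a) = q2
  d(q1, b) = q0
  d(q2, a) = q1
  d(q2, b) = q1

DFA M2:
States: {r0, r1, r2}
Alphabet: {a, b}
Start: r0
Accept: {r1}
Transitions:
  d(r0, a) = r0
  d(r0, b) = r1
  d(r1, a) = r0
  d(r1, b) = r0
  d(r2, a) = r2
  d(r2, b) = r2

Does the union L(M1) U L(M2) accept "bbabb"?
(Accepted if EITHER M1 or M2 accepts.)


M1: final=q0 accepted=False
M2: final=r0 accepted=False

No, union rejects (neither accepts)


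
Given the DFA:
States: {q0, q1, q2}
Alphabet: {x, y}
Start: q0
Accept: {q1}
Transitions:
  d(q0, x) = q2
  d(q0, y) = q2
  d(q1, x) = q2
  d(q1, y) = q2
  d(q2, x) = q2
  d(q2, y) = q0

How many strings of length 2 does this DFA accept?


Enumerating all length-2 strings:
  "xx" -> q2 [reject]
  "xy" -> q0 [reject]
  "yx" -> q2 [reject]
  "yy" -> q0 [reject]

0 out of 4


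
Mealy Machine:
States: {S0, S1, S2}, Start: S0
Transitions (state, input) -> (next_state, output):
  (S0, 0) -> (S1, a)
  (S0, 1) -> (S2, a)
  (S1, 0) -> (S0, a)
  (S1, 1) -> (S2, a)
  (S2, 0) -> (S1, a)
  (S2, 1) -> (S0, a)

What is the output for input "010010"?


Step-by-step:
  (S0, 0) -> (S1, a)
  (S1, 1) -> (S2, a)
  (S2, 0) -> (S1, a)
  (S1, 0) -> (S0, a)
  (S0, 1) -> (S2, a)
  (S2, 0) -> (S1, a)

"aaaaaa"


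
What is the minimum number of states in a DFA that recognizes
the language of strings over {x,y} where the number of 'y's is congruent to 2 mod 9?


States track (count of 'y') mod 9.
Need 9 states: one per remainder 0..8; accept = remainder 2.

9


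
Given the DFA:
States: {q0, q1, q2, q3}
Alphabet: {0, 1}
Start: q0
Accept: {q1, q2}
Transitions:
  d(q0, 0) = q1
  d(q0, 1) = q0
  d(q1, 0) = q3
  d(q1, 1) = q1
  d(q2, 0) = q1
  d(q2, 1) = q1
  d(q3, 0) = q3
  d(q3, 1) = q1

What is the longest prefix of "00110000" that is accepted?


Run the DFA, marking each prefix where the state is accepting:
  "" -> q0 [reject]
  "0" -> q1 [accept]
  "00" -> q3 [reject]
  "001" -> q1 [accept]
  "0011" -> q1 [accept]
  "00110" -> q3 [reject]
  "001100" -> q3 [reject]
  "0011000" -> q3 [reject]
  "00110000" -> q3 [reject]

"0011"


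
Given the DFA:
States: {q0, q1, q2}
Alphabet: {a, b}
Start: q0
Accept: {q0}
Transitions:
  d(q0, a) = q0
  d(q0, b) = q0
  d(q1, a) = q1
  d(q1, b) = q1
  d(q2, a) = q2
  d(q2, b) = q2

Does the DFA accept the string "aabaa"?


Trace: q0 -> q0 -> q0 -> q0 -> q0 -> q0
Final state: q0
Accept states: {q0}

Yes, accepted (final state q0 is an accept state)


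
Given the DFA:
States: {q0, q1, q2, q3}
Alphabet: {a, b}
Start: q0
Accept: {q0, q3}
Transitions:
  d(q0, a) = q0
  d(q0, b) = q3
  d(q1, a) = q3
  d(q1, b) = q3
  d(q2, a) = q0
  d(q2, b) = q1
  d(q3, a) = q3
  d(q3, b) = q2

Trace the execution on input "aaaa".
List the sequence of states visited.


Input: aaaa
d(q0, a) = q0
d(q0, a) = q0
d(q0, a) = q0
d(q0, a) = q0


q0 -> q0 -> q0 -> q0 -> q0


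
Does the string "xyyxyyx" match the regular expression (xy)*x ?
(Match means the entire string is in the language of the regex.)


|string| = 7; first = 'x'; last = 'x'

No, "xyyxyyx" does not match (xy)*x


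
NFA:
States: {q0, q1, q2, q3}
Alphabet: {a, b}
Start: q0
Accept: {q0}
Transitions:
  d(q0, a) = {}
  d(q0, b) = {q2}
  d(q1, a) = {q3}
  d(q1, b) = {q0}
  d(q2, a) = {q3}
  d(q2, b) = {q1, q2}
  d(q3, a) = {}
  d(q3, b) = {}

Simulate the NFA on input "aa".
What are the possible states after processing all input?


Start: {q0}
  --a--> {}
  --a--> {}

{} (empty set, no valid transitions)


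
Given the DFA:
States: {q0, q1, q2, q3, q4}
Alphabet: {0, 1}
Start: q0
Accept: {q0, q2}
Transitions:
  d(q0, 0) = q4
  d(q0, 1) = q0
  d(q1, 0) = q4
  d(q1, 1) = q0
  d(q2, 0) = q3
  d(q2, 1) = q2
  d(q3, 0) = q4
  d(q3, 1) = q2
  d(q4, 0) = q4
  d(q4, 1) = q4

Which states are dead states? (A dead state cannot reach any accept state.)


Forward reachability from each state:
  q0 -> reaches accept state q0 (live)
  q1 -> reaches accept state q0 (live)
  q2 -> reaches accept state q2 (live)
  q3 -> reaches accept state q2 (live)
  q4 -> reaches {q4}, no accept state (dead)

{q4}


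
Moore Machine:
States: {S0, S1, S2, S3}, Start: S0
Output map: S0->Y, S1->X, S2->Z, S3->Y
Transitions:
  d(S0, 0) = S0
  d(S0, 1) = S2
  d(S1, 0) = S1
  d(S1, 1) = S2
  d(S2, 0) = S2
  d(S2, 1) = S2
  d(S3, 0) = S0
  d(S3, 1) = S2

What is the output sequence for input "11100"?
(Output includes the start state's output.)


Start: S0 (output Y)
  --1--> S2 (output Z)
  --1--> S2 (output Z)
  --1--> S2 (output Z)
  --0--> S2 (output Z)
  --0--> S2 (output Z)

"YZZZZZ"


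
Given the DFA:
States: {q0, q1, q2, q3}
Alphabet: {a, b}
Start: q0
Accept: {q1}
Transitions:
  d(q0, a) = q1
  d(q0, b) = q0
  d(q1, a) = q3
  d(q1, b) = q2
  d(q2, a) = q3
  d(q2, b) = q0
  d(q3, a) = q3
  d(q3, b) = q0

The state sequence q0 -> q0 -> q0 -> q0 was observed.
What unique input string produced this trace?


Trace back each transition to find the symbol:
  q0 --[b]--> q0
  q0 --[b]--> q0
  q0 --[b]--> q0

"bbb"


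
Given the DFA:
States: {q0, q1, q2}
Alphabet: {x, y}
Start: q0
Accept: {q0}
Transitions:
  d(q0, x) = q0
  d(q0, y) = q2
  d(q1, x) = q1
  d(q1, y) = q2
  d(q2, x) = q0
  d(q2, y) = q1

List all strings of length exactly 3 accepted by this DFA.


All strings of length 3: 8 total
Accepted: 3

"xxx", "xyx", "yxx"


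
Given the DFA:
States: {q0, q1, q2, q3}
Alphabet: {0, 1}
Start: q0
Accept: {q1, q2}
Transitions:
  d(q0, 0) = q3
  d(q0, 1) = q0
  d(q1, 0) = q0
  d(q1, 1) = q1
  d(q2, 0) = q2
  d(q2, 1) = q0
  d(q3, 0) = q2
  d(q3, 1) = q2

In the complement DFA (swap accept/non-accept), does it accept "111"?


Trace: q0 -> q0 -> q0 -> q0
Final: q0
Original accept: {q1, q2}
Complement: q0 is not in original accept

Yes, complement accepts (original rejects)


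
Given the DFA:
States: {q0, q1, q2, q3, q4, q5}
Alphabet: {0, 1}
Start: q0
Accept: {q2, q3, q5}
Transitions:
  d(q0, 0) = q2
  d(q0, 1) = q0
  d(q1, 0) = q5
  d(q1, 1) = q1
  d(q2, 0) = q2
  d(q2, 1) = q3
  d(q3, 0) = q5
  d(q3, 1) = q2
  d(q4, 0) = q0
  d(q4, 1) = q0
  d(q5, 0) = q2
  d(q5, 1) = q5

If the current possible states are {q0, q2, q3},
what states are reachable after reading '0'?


Apply transition on '0' from each current state:
  d(q0, 0) = q2
  d(q2, 0) = q2
  d(q3, 0) = q5

{q2, q5}


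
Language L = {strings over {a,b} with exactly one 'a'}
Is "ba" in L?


count('a') = 1

Yes, "ba" is in L


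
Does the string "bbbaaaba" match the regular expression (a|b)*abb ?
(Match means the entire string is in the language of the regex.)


|string| = 8; first = 'b'; last = 'a'

No, "bbbaaaba" does not match (a|b)*abb


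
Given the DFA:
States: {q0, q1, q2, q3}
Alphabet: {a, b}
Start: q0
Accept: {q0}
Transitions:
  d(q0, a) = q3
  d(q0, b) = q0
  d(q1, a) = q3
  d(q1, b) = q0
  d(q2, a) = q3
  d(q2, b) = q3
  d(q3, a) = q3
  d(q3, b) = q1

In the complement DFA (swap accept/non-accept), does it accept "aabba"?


Trace: q0 -> q3 -> q3 -> q1 -> q0 -> q3
Final: q3
Original accept: {q0}
Complement: q3 is not in original accept

Yes, complement accepts (original rejects)


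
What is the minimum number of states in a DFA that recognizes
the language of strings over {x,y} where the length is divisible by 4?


States track (length) mod 4.
Need 4 states: one per remainder 0..3; accept = remainder 0.

4


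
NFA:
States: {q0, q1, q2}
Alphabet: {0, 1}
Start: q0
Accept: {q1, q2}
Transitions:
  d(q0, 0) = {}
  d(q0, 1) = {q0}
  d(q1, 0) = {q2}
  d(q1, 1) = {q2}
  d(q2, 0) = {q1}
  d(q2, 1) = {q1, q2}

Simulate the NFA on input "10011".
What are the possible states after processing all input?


Start: {q0}
  --1--> {q0}
  --0--> {}
  --0--> {}
  --1--> {}
  --1--> {}

{} (empty set, no valid transitions)


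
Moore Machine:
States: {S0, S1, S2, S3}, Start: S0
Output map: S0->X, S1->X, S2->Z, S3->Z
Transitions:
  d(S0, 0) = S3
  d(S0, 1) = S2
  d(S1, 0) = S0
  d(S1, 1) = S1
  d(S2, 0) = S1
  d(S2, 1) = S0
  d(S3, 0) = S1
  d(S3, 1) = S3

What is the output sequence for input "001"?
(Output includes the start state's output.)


Start: S0 (output X)
  --0--> S3 (output Z)
  --0--> S1 (output X)
  --1--> S1 (output X)

"XZXX"


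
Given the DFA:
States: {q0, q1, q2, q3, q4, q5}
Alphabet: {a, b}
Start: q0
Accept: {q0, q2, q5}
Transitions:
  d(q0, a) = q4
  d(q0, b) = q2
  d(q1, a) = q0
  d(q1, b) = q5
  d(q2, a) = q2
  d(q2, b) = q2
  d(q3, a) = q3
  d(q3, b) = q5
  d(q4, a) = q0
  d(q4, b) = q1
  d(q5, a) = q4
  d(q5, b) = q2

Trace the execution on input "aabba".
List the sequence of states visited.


Input: aabba
d(q0, a) = q4
d(q4, a) = q0
d(q0, b) = q2
d(q2, b) = q2
d(q2, a) = q2


q0 -> q4 -> q0 -> q2 -> q2 -> q2


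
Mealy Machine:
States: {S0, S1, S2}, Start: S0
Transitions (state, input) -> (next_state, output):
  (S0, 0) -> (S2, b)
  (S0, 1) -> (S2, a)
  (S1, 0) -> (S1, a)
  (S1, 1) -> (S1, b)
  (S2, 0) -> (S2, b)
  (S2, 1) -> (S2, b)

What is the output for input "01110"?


Step-by-step:
  (S0, 0) -> (S2, b)
  (S2, 1) -> (S2, b)
  (S2, 1) -> (S2, b)
  (S2, 1) -> (S2, b)
  (S2, 0) -> (S2, b)

"bbbbb"


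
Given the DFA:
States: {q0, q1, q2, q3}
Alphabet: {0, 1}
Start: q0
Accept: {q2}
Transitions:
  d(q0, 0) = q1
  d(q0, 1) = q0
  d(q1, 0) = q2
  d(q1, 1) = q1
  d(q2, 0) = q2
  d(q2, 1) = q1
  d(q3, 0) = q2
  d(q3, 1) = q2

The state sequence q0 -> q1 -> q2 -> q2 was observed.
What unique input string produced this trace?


Trace back each transition to find the symbol:
  q0 --[0]--> q1
  q1 --[0]--> q2
  q2 --[0]--> q2

"000"


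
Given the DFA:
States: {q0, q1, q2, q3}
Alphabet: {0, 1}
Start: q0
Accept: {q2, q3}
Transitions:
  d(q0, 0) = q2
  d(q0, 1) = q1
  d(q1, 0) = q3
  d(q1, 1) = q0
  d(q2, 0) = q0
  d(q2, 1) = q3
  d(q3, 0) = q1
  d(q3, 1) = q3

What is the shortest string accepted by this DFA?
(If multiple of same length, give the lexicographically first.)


BFS by string length (lex-first path to each state shown):
  len 0: q0<-""
  len 1: q1<-"1", q2<-"0"
Found accept state at length 1.

"0"


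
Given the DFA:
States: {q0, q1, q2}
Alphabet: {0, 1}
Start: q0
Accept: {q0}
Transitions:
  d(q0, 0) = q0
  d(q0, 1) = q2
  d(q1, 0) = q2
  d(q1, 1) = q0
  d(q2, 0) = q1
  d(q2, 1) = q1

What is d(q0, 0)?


Looking up transition d(q0, 0)

q0
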